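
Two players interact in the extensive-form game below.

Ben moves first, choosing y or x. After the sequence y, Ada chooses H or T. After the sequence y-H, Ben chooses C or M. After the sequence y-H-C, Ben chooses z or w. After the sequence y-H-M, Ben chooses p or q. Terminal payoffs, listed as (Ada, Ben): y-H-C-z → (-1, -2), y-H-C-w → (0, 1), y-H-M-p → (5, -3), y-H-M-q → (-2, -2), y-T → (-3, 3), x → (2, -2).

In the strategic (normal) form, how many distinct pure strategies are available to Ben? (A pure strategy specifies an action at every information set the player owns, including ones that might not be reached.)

16

Ben owns the root with actions {y, x} — two choices.
Ben owns the node after y-H with actions {C, M} — two choices.
Ben owns the node after y-H-C with actions {z, w} — two choices.
Ben owns the node after y-H-M with actions {p, q} — two choices.
A pure strategy fixes one action at each information set independently, so the count is the product 2 × 2 × 2 × 2 = 16.
(For reference, Ada has 2 pure strategies, giving a 16×2 normal-form matrix.)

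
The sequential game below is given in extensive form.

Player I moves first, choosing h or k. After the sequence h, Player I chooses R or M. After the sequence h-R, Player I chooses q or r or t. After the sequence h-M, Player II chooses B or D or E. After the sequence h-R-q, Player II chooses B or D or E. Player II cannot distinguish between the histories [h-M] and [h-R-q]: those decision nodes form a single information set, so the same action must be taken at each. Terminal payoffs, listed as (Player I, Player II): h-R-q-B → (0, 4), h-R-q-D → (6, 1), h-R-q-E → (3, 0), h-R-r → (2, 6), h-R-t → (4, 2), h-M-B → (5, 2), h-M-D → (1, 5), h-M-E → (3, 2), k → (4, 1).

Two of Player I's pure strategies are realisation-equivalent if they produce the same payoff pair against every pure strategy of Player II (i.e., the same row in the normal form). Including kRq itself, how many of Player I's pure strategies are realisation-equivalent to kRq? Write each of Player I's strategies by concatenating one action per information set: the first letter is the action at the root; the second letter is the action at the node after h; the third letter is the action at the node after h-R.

6

Row for kRq (columns B, D, E): (4,1) (4,1) (4,1).
Under kRq, Player I's choice at the node after h and at the node after h-R can never be reached regardless of what Player II does, so varying those choices leaves every outcome unchanged.
Holding the reachable choices fixed and varying the unreachable ones freely already gives 2 × 3 = 6 equivalent strategies.
No other strategy reproduces this row, so those 6 are the full class: kRq, kRr, kRt, kMq, kMr, kMt.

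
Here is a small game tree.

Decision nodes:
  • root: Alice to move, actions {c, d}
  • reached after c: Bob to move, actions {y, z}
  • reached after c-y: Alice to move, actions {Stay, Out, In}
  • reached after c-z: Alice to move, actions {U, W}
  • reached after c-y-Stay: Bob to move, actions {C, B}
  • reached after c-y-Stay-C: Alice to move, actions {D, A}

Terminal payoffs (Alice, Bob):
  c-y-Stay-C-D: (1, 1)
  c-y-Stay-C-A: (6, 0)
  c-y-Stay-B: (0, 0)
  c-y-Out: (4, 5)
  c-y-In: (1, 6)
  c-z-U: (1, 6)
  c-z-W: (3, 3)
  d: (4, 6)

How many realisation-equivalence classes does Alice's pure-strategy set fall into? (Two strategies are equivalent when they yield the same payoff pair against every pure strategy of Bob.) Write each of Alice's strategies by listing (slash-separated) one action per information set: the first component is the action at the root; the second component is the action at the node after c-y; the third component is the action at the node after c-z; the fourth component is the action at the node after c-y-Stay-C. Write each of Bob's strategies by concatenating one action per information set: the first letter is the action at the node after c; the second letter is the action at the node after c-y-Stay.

Alice has 24 pure strategies: c/Stay/U/D, c/Stay/U/A, c/Stay/W/D, c/Stay/W/A, c/Out/U/D, c/Out/U/A, c/Out/W/D, c/Out/W/A, c/In/U/D, c/In/U/A, c/In/W/D, c/In/W/A, d/Stay/U/D, d/Stay/U/A, d/Stay/W/D, d/Stay/W/A, d/Out/U/D, d/Out/U/A, d/Out/W/D, d/Out/W/A, d/In/U/D, d/In/U/A, d/In/W/D, d/In/W/A. Columns: yC, yB, zC, zB.
{c/Stay/U/D} → row (1,1) (0,0) (1,6) (1,6)
{c/Stay/U/A} → row (6,0) (0,0) (1,6) (1,6)
{c/Stay/W/D} → row (1,1) (0,0) (3,3) (3,3)
{c/Stay/W/A} → row (6,0) (0,0) (3,3) (3,3)
{c/Out/U/D, c/Out/U/A} → row (4,5) (4,5) (1,6) (1,6)
{c/Out/W/D, c/Out/W/A} → row (4,5) (4,5) (3,3) (3,3)
{c/In/U/D, c/In/U/A} → row (1,6) (1,6) (1,6) (1,6)
{c/In/W/D, c/In/W/A} → row (1,6) (1,6) (3,3) (3,3)
{d/Stay/U/D, d/Stay/U/A, d/Stay/W/D, d/Stay/W/A, d/Out/U/D, d/Out/U/A, d/Out/W/D, d/Out/W/A, d/In/U/D, d/In/U/A, d/In/W/D, d/In/W/A} → row (4,6) (4,6) (4,6) (4,6)
That's 9 distinct rows out of 24 strategies.

9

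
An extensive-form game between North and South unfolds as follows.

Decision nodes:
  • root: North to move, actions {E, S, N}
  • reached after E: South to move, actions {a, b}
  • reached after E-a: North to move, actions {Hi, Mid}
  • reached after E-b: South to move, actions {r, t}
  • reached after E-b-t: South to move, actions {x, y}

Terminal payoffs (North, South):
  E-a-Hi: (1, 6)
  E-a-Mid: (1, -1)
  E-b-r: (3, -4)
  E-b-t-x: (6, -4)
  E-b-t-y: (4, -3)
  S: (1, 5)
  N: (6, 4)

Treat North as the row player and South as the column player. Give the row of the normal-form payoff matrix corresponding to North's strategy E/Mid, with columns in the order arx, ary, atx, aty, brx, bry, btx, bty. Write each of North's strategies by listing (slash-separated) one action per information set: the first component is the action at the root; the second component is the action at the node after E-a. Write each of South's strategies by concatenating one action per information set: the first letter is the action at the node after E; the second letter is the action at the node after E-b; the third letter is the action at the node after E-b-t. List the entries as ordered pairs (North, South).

vs arx: North plays E → South plays a at [E] → North plays Mid at [E-a] → (1, -1)
vs ary: North plays E → South plays a at [E] → North plays Mid at [E-a] → (1, -1)
vs atx: North plays E → South plays a at [E] → North plays Mid at [E-a] → (1, -1)
vs aty: North plays E → South plays a at [E] → North plays Mid at [E-a] → (1, -1)
vs brx: North plays E → South plays b at [E] → South plays r at [E-b] → (3, -4)
vs bry: North plays E → South plays b at [E] → South plays r at [E-b] → (3, -4)
vs btx: North plays E → South plays b at [E] → South plays t at [E-b] → South plays x at [E-b-t] → (6, -4)
vs bty: North plays E → South plays b at [E] → South plays t at [E-b] → South plays y at [E-b-t] → (4, -3)

(1,-1) (1,-1) (1,-1) (1,-1) (3,-4) (3,-4) (6,-4) (4,-3)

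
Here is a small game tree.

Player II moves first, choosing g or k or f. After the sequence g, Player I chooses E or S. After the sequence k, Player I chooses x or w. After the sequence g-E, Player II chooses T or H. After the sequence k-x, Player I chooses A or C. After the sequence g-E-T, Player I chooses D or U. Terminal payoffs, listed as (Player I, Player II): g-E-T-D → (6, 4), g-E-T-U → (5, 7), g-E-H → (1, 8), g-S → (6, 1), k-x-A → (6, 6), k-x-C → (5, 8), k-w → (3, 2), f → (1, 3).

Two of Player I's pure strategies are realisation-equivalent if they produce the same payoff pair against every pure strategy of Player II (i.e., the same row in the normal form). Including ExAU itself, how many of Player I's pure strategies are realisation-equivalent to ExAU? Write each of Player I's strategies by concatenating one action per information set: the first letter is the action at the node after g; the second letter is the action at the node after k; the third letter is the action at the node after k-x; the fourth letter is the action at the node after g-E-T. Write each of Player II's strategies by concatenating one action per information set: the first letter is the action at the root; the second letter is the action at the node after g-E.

Row for ExAU (columns gT, gH, kT, kH, fT, fH): (5,7) (1,8) (6,6) (6,6) (1,3) (1,3).
Every one of Player I's information sets is on the play path for some reply by Player II when Player I follows ExAU.
Changing the action at any of them therefore changes at least one column, so only ExAU itself gives this row.

1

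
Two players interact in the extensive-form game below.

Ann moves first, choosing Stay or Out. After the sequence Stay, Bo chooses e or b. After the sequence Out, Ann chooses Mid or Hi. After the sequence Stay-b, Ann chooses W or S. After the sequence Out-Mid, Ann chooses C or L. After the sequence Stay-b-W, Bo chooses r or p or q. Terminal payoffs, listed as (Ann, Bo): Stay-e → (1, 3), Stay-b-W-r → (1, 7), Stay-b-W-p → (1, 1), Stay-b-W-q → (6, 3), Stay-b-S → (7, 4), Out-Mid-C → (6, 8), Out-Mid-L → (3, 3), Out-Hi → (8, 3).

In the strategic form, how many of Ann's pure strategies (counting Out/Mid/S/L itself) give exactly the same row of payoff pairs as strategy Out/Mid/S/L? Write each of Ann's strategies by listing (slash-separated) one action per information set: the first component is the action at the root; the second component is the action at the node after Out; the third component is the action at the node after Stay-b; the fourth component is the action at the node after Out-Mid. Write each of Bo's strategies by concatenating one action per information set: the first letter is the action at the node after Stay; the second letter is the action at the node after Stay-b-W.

Row for Out/Mid/S/L (columns er, ep, eq, br, bp, bq): (3,3) (3,3) (3,3) (3,3) (3,3) (3,3).
Under Out/Mid/S/L, Ann's choice at the node after Stay-b can never be reached regardless of what Bo does, so varying those choices leaves every outcome unchanged.
Holding the reachable choices fixed and varying the unreachable one freely already gives 2 equivalent strategies.
No other strategy reproduces this row, so those 2 are the full class: Out/Mid/W/L, Out/Mid/S/L.

2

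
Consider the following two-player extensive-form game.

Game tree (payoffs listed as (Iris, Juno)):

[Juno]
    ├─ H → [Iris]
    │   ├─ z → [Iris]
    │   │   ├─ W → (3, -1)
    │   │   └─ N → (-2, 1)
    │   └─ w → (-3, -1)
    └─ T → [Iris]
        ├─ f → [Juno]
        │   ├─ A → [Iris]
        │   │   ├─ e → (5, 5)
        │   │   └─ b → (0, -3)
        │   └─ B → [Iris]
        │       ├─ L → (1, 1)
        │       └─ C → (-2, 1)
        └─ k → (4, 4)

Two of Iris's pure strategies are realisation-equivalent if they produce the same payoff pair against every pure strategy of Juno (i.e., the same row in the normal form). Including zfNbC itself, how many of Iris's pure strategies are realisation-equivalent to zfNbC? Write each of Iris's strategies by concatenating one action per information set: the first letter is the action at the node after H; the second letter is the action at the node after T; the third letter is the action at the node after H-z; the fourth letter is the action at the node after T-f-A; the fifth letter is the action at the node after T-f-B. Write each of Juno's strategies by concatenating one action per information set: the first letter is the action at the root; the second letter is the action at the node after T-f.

Row for zfNbC (columns HA, HB, TA, TB): (-2,1) (-2,1) (0,-3) (-2,1).
Every one of Iris's information sets is on the play path for some reply by Juno when Iris follows zfNbC.
Changing the action at any of them therefore changes at least one column, so only zfNbC itself gives this row.

1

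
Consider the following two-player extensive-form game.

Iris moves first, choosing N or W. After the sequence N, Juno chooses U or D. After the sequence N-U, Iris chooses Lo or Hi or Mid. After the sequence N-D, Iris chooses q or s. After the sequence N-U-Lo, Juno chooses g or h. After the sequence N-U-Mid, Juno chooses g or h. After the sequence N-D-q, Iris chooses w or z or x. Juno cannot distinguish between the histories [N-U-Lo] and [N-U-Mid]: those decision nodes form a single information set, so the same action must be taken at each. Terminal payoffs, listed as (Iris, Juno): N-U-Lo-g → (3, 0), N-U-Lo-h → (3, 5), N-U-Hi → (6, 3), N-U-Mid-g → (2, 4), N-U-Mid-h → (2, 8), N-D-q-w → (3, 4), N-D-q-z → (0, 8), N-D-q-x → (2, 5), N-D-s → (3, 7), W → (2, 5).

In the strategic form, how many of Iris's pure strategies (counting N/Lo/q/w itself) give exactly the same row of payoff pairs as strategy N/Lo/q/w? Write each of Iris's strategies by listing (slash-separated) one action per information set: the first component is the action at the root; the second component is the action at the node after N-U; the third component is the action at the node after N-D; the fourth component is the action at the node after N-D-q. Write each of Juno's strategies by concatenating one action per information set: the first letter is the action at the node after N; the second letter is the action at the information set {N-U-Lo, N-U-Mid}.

Row for N/Lo/q/w (columns Ug, Uh, Dg, Dh): (3,0) (3,5) (3,4) (3,4).
Every one of Iris's information sets is on the play path for some reply by Juno when Iris follows N/Lo/q/w.
Changing the action at any of them therefore changes at least one column, so only N/Lo/q/w itself gives this row.

1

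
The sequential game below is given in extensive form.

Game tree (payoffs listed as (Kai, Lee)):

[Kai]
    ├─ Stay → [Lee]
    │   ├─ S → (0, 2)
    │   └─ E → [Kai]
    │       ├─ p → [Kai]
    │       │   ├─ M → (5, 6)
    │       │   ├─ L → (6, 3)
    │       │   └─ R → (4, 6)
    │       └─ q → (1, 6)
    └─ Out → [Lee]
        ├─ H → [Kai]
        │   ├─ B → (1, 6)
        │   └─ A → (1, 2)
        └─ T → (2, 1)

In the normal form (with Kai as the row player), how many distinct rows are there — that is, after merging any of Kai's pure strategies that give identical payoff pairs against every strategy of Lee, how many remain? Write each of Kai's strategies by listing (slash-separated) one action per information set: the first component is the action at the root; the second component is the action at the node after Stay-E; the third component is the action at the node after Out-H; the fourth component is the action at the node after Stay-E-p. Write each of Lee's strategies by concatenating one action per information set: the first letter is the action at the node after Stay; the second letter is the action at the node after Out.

6

Kai has 24 pure strategies: Stay/p/B/M, Stay/p/B/L, Stay/p/B/R, Stay/p/A/M, Stay/p/A/L, Stay/p/A/R, Stay/q/B/M, Stay/q/B/L, Stay/q/B/R, Stay/q/A/M, Stay/q/A/L, Stay/q/A/R, Out/p/B/M, Out/p/B/L, Out/p/B/R, Out/p/A/M, Out/p/A/L, Out/p/A/R, Out/q/B/M, Out/q/B/L, Out/q/B/R, Out/q/A/M, Out/q/A/L, Out/q/A/R. Columns: SH, ST, EH, ET.
{Stay/p/B/M, Stay/p/A/M} → row (0,2) (0,2) (5,6) (5,6)
{Stay/p/B/L, Stay/p/A/L} → row (0,2) (0,2) (6,3) (6,3)
{Stay/p/B/R, Stay/p/A/R} → row (0,2) (0,2) (4,6) (4,6)
{Stay/q/B/M, Stay/q/B/L, Stay/q/B/R, Stay/q/A/M, Stay/q/A/L, Stay/q/A/R} → row (0,2) (0,2) (1,6) (1,6)
{Out/p/B/M, Out/p/B/L, Out/p/B/R, Out/q/B/M, Out/q/B/L, Out/q/B/R} → row (1,6) (2,1) (1,6) (2,1)
{Out/p/A/M, Out/p/A/L, Out/p/A/R, Out/q/A/M, Out/q/A/L, Out/q/A/R} → row (1,2) (2,1) (1,2) (2,1)
That's 6 distinct rows out of 24 strategies.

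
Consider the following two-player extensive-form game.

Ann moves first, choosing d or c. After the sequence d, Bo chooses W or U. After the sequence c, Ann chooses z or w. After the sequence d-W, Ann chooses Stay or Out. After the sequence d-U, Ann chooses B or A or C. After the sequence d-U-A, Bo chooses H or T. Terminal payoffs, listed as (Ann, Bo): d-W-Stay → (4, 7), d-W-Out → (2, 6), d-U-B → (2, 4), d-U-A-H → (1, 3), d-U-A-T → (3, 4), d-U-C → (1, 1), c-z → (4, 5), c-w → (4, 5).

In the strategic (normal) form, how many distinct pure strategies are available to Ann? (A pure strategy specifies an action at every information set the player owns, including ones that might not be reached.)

24

Ann owns the root with actions {d, c} — two choices.
Ann owns the node after c with actions {z, w} — two choices.
Ann owns the node after d-W with actions {Stay, Out} — two choices.
Ann owns the node after d-U with actions {B, A, C} — three choices.
A pure strategy fixes one action at each information set independently, so the count is the product 2 × 2 × 2 × 3 = 24.
(For reference, Bo has 4 pure strategies, giving a 24×4 normal-form matrix.)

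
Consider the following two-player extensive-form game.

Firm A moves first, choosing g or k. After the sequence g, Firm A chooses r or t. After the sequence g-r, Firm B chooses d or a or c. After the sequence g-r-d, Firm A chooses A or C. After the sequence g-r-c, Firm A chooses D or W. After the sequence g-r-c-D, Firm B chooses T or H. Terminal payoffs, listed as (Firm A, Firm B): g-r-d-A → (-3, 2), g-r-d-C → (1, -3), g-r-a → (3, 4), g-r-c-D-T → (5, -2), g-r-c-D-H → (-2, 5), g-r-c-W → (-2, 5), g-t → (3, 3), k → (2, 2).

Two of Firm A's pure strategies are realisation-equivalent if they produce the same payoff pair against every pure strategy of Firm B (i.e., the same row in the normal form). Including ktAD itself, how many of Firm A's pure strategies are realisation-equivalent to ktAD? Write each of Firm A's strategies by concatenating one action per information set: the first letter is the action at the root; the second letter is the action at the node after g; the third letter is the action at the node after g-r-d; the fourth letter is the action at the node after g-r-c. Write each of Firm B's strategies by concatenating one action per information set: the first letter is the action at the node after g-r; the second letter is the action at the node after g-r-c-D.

8

Row for ktAD (columns dT, dH, aT, aH, cT, cH): (2,2) (2,2) (2,2) (2,2) (2,2) (2,2).
Under ktAD, Firm A's choice at the node after g and at the node after g-r-d and at the node after g-r-c can never be reached regardless of what Firm B does, so varying those choices leaves every outcome unchanged.
Holding the reachable choices fixed and varying the unreachable ones freely already gives 2 × 2 × 2 = 8 equivalent strategies.
No other strategy reproduces this row, so those 8 are the full class: krAD, krAW, krCD, krCW, ktAD, ktAW, ktCD, ktCW.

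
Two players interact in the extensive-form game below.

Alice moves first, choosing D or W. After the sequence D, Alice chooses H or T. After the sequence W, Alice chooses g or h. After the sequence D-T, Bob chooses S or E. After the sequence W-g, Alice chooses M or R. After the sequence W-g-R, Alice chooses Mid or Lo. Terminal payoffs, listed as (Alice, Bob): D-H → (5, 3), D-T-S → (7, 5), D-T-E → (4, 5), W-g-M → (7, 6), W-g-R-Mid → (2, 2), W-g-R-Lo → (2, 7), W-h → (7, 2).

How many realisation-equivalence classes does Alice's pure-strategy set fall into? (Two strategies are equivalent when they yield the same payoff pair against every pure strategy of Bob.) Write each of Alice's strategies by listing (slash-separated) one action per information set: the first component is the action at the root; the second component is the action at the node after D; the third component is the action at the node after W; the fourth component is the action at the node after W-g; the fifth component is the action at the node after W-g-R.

Alice has 32 pure strategies: D/H/g/M/Mid, D/H/g/M/Lo, D/H/g/R/Mid, D/H/g/R/Lo, D/H/h/M/Mid, D/H/h/M/Lo, D/H/h/R/Mid, D/H/h/R/Lo, D/T/g/M/Mid, D/T/g/M/Lo, D/T/g/R/Mid, D/T/g/R/Lo, D/T/h/M/Mid, D/T/h/M/Lo, D/T/h/R/Mid, D/T/h/R/Lo, W/H/g/M/Mid, W/H/g/M/Lo, W/H/g/R/Mid, W/H/g/R/Lo, W/H/h/M/Mid, W/H/h/M/Lo, W/H/h/R/Mid, W/H/h/R/Lo, W/T/g/M/Mid, W/T/g/M/Lo, W/T/g/R/Mid, W/T/g/R/Lo, W/T/h/M/Mid, W/T/h/M/Lo, W/T/h/R/Mid, W/T/h/R/Lo. Columns: S, E.
{D/H/g/M/Mid, D/H/g/M/Lo, D/H/g/R/Mid, D/H/g/R/Lo, D/H/h/M/Mid, D/H/h/M/Lo, D/H/h/R/Mid, D/H/h/R/Lo} → row (5,3) (5,3)
{D/T/g/M/Mid, D/T/g/M/Lo, D/T/g/R/Mid, D/T/g/R/Lo, D/T/h/M/Mid, D/T/h/M/Lo, D/T/h/R/Mid, D/T/h/R/Lo} → row (7,5) (4,5)
{W/H/g/M/Mid, W/H/g/M/Lo, W/T/g/M/Mid, W/T/g/M/Lo} → row (7,6) (7,6)
{W/H/g/R/Mid, W/T/g/R/Mid} → row (2,2) (2,2)
{W/H/g/R/Lo, W/T/g/R/Lo} → row (2,7) (2,7)
{W/H/h/M/Mid, W/H/h/M/Lo, W/H/h/R/Mid, W/H/h/R/Lo, W/T/h/M/Mid, W/T/h/M/Lo, W/T/h/R/Mid, W/T/h/R/Lo} → row (7,2) (7,2)
That's 6 distinct rows out of 32 strategies.

6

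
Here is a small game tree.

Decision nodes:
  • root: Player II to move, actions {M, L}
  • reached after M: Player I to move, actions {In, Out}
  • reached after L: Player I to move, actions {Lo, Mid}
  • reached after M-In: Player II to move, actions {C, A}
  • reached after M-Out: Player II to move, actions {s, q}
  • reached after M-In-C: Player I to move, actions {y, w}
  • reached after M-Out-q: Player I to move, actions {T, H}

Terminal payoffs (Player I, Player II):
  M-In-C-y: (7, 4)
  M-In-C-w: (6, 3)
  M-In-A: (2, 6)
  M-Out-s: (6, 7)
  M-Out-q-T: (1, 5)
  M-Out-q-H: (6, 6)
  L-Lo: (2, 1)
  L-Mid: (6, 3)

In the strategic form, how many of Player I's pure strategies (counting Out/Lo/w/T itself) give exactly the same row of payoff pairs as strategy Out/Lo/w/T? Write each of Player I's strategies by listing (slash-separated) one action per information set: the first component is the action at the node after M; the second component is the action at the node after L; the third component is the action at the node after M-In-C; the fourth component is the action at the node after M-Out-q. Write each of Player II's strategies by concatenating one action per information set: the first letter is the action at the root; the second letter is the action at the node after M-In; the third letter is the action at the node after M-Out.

Row for Out/Lo/w/T (columns MCs, MCq, MAs, MAq, LCs, LCq, LAs, LAq): (6,7) (1,5) (6,7) (1,5) (2,1) (2,1) (2,1) (2,1).
Under Out/Lo/w/T, Player I's choice at the node after M-In-C can never be reached regardless of what Player II does, so varying those choices leaves every outcome unchanged.
Holding the reachable choices fixed and varying the unreachable one freely already gives 2 equivalent strategies.
No other strategy reproduces this row, so those 2 are the full class: Out/Lo/y/T, Out/Lo/w/T.

2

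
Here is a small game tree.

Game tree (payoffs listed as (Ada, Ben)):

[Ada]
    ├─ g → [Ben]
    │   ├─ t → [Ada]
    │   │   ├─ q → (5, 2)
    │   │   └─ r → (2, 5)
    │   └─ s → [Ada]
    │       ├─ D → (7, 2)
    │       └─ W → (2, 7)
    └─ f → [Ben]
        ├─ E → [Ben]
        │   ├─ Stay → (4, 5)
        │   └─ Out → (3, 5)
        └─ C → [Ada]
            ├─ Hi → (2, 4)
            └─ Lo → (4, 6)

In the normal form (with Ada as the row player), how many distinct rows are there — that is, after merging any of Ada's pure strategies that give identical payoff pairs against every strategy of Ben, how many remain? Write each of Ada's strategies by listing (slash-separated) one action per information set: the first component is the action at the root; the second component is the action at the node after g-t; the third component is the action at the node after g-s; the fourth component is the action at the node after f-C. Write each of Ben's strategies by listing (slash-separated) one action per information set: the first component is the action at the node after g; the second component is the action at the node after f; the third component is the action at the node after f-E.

6

Ada has 16 pure strategies: g/q/D/Hi, g/q/D/Lo, g/q/W/Hi, g/q/W/Lo, g/r/D/Hi, g/r/D/Lo, g/r/W/Hi, g/r/W/Lo, f/q/D/Hi, f/q/D/Lo, f/q/W/Hi, f/q/W/Lo, f/r/D/Hi, f/r/D/Lo, f/r/W/Hi, f/r/W/Lo. Columns: t/E/Stay, t/E/Out, t/C/Stay, t/C/Out, s/E/Stay, s/E/Out, s/C/Stay, s/C/Out.
{g/q/D/Hi, g/q/D/Lo} → row (5,2) (5,2) (5,2) (5,2) (7,2) (7,2) (7,2) (7,2)
{g/q/W/Hi, g/q/W/Lo} → row (5,2) (5,2) (5,2) (5,2) (2,7) (2,7) (2,7) (2,7)
{g/r/D/Hi, g/r/D/Lo} → row (2,5) (2,5) (2,5) (2,5) (7,2) (7,2) (7,2) (7,2)
{g/r/W/Hi, g/r/W/Lo} → row (2,5) (2,5) (2,5) (2,5) (2,7) (2,7) (2,7) (2,7)
{f/q/D/Hi, f/q/W/Hi, f/r/D/Hi, f/r/W/Hi} → row (4,5) (3,5) (2,4) (2,4) (4,5) (3,5) (2,4) (2,4)
{f/q/D/Lo, f/q/W/Lo, f/r/D/Lo, f/r/W/Lo} → row (4,5) (3,5) (4,6) (4,6) (4,5) (3,5) (4,6) (4,6)
That's 6 distinct rows out of 16 strategies.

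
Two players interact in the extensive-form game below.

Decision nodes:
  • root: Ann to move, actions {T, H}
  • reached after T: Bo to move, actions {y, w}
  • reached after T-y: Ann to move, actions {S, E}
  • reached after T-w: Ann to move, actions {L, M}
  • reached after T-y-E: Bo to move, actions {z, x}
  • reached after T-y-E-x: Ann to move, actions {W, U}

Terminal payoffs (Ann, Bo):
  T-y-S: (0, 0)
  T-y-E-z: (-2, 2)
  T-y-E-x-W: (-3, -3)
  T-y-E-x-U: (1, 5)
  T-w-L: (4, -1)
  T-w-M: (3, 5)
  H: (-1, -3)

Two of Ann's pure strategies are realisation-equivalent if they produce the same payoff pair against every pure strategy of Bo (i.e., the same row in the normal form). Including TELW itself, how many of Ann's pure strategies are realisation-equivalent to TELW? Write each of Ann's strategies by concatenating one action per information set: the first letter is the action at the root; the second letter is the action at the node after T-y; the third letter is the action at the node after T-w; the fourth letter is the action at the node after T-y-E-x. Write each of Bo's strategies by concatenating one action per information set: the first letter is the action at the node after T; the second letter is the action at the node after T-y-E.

Row for TELW (columns yz, yx, wz, wx): (-2,2) (-3,-3) (4,-1) (4,-1).
Every one of Ann's information sets is on the play path for some reply by Bo when Ann follows TELW.
Changing the action at any of them therefore changes at least one column, so only TELW itself gives this row.

1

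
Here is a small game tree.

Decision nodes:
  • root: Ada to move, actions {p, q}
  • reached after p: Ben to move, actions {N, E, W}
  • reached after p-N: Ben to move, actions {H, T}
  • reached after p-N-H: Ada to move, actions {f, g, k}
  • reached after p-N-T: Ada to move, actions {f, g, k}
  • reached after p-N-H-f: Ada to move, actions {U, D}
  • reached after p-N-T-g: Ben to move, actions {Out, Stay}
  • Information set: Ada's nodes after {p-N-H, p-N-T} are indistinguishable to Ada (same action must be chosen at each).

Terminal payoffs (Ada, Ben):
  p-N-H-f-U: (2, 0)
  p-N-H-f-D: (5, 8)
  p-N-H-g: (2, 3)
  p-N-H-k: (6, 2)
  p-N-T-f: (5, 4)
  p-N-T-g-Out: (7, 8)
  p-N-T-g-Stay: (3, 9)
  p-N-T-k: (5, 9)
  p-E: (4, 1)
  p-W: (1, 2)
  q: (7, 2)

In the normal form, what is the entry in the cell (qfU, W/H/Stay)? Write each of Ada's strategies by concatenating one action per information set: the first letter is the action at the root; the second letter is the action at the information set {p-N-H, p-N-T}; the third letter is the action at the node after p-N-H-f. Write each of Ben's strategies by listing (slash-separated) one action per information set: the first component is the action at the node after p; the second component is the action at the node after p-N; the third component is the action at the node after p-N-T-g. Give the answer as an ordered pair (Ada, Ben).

Trace the play path from the root:
  Ada plays q
→ terminal payoff (7, 2).
(Ada's choice at the information set {p-N-H, p-N-T} is never reached on this path, so it doesn't affect the outcome.)

(7, 2)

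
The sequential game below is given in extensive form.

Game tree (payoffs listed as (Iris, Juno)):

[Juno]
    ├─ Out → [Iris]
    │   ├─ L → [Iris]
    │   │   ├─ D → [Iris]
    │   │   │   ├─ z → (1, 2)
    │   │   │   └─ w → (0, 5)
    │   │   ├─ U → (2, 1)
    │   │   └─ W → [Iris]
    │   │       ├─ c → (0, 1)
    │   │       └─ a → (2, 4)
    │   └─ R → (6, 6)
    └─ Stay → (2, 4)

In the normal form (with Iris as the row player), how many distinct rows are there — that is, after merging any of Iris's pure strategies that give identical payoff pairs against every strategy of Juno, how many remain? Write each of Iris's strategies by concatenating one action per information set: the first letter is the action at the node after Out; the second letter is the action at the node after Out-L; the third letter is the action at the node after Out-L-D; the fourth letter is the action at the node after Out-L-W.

6

Iris has 24 pure strategies: LDzc, LDza, LDwc, LDwa, LUzc, LUza, LUwc, LUwa, LWzc, LWza, LWwc, LWwa, RDzc, RDza, RDwc, RDwa, RUzc, RUza, RUwc, RUwa, RWzc, RWza, RWwc, RWwa. Columns: Out, Stay.
{LDzc, LDza} → row (1,2) (2,4)
{LDwc, LDwa} → row (0,5) (2,4)
{LUzc, LUza, LUwc, LUwa} → row (2,1) (2,4)
{LWzc, LWwc} → row (0,1) (2,4)
{LWza, LWwa} → row (2,4) (2,4)
{RDzc, RDza, RDwc, RDwa, RUzc, RUza, RUwc, RUwa, RWzc, RWza, RWwc, RWwa} → row (6,6) (2,4)
That's 6 distinct rows out of 24 strategies.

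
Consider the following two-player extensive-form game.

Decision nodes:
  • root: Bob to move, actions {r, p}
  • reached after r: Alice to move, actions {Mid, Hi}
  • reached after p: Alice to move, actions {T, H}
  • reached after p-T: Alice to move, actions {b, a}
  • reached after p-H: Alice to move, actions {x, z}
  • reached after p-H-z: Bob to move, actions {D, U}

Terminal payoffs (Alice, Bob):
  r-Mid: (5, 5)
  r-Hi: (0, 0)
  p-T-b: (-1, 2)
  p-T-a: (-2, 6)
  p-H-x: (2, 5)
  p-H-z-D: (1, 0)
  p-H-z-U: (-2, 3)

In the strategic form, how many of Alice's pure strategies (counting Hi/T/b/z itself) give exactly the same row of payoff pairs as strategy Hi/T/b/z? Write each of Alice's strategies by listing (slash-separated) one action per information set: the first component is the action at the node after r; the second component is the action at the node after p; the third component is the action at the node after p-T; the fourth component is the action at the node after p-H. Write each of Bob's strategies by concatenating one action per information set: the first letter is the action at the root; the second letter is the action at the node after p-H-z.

2

Row for Hi/T/b/z (columns rD, rU, pD, pU): (0,0) (0,0) (-1,2) (-1,2).
Under Hi/T/b/z, Alice's choice at the node after p-H can never be reached regardless of what Bob does, so varying those choices leaves every outcome unchanged.
Holding the reachable choices fixed and varying the unreachable one freely already gives 2 equivalent strategies.
No other strategy reproduces this row, so those 2 are the full class: Hi/T/b/x, Hi/T/b/z.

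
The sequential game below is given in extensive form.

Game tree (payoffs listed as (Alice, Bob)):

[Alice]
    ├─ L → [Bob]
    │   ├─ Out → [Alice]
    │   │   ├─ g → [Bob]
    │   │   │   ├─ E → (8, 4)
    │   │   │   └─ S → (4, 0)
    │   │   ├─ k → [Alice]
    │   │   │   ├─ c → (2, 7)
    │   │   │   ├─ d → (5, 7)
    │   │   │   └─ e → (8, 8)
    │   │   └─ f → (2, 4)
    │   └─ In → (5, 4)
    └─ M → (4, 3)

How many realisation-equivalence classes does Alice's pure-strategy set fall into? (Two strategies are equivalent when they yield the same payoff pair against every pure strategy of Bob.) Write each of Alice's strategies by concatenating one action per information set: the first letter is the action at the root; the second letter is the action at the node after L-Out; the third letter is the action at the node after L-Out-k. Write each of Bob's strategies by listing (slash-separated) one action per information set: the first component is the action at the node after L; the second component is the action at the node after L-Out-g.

6

Alice has 18 pure strategies: Lgc, Lgd, Lge, Lkc, Lkd, Lke, Lfc, Lfd, Lfe, Mgc, Mgd, Mge, Mkc, Mkd, Mke, Mfc, Mfd, Mfe. Columns: Out/E, Out/S, In/E, In/S.
{Lgc, Lgd, Lge} → row (8,4) (4,0) (5,4) (5,4)
{Lkc} → row (2,7) (2,7) (5,4) (5,4)
{Lkd} → row (5,7) (5,7) (5,4) (5,4)
{Lke} → row (8,8) (8,8) (5,4) (5,4)
{Lfc, Lfd, Lfe} → row (2,4) (2,4) (5,4) (5,4)
{Mgc, Mgd, Mge, Mkc, Mkd, Mke, Mfc, Mfd, Mfe} → row (4,3) (4,3) (4,3) (4,3)
That's 6 distinct rows out of 18 strategies.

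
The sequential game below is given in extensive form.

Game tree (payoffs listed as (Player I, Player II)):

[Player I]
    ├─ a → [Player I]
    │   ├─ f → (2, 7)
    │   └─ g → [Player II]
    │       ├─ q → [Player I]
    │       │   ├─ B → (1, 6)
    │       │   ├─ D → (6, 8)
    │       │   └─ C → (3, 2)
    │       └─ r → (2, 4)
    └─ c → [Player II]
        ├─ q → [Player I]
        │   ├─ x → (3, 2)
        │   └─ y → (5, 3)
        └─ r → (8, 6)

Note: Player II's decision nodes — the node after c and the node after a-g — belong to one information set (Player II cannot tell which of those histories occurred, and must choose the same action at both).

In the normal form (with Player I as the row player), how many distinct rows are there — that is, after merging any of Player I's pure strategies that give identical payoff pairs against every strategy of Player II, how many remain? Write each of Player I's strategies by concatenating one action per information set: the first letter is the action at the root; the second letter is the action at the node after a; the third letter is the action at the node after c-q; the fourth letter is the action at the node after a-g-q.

Player I has 24 pure strategies: afxB, afxD, afxC, afyB, afyD, afyC, agxB, agxD, agxC, agyB, agyD, agyC, cfxB, cfxD, cfxC, cfyB, cfyD, cfyC, cgxB, cgxD, cgxC, cgyB, cgyD, cgyC. Columns: q, r.
{afxB, afxD, afxC, afyB, afyD, afyC} → row (2,7) (2,7)
{agxB, agyB} → row (1,6) (2,4)
{agxD, agyD} → row (6,8) (2,4)
{agxC, agyC} → row (3,2) (2,4)
{cfxB, cfxD, cfxC, cgxB, cgxD, cgxC} → row (3,2) (8,6)
{cfyB, cfyD, cfyC, cgyB, cgyD, cgyC} → row (5,3) (8,6)
That's 6 distinct rows out of 24 strategies.

6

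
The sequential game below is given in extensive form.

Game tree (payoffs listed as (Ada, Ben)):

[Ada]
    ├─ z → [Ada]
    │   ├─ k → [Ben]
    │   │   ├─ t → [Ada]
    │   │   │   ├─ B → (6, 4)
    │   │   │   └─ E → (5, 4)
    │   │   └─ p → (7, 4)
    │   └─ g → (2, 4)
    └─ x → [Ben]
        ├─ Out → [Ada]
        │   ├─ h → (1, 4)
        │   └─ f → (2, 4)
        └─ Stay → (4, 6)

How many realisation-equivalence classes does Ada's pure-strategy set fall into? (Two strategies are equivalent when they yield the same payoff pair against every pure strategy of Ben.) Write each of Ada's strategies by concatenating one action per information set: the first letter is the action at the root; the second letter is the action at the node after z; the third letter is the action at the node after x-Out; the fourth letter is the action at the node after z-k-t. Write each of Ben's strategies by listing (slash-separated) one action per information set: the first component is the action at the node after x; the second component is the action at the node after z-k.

5

Ada has 16 pure strategies: zkhB, zkhE, zkfB, zkfE, zghB, zghE, zgfB, zgfE, xkhB, xkhE, xkfB, xkfE, xghB, xghE, xgfB, xgfE. Columns: Out/t, Out/p, Stay/t, Stay/p.
{zkhB, zkfB} → row (6,4) (7,4) (6,4) (7,4)
{zkhE, zkfE} → row (5,4) (7,4) (5,4) (7,4)
{zghB, zghE, zgfB, zgfE} → row (2,4) (2,4) (2,4) (2,4)
{xkhB, xkhE, xghB, xghE} → row (1,4) (1,4) (4,6) (4,6)
{xkfB, xkfE, xgfB, xgfE} → row (2,4) (2,4) (4,6) (4,6)
That's 5 distinct rows out of 16 strategies.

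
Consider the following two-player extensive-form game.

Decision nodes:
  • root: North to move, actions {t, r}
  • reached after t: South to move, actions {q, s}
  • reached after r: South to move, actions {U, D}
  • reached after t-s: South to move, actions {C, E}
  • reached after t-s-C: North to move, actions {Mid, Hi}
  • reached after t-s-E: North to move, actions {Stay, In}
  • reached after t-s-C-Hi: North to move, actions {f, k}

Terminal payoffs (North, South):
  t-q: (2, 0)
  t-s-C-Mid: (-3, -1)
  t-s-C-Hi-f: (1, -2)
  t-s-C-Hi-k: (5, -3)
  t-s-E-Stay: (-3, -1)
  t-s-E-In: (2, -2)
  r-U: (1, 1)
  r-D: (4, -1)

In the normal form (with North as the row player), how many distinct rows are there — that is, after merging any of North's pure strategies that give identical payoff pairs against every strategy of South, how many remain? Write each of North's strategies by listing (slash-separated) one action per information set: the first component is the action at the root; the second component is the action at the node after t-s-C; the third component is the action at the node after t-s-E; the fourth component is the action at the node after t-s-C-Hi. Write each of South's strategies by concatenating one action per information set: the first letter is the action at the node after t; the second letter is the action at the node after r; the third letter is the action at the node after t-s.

7

North has 16 pure strategies: t/Mid/Stay/f, t/Mid/Stay/k, t/Mid/In/f, t/Mid/In/k, t/Hi/Stay/f, t/Hi/Stay/k, t/Hi/In/f, t/Hi/In/k, r/Mid/Stay/f, r/Mid/Stay/k, r/Mid/In/f, r/Mid/In/k, r/Hi/Stay/f, r/Hi/Stay/k, r/Hi/In/f, r/Hi/In/k. Columns: qUC, qUE, qDC, qDE, sUC, sUE, sDC, sDE.
{t/Mid/Stay/f, t/Mid/Stay/k} → row (2,0) (2,0) (2,0) (2,0) (-3,-1) (-3,-1) (-3,-1) (-3,-1)
{t/Mid/In/f, t/Mid/In/k} → row (2,0) (2,0) (2,0) (2,0) (-3,-1) (2,-2) (-3,-1) (2,-2)
{t/Hi/Stay/f} → row (2,0) (2,0) (2,0) (2,0) (1,-2) (-3,-1) (1,-2) (-3,-1)
{t/Hi/Stay/k} → row (2,0) (2,0) (2,0) (2,0) (5,-3) (-3,-1) (5,-3) (-3,-1)
{t/Hi/In/f} → row (2,0) (2,0) (2,0) (2,0) (1,-2) (2,-2) (1,-2) (2,-2)
{t/Hi/In/k} → row (2,0) (2,0) (2,0) (2,0) (5,-3) (2,-2) (5,-3) (2,-2)
{r/Mid/Stay/f, r/Mid/Stay/k, r/Mid/In/f, r/Mid/In/k, r/Hi/Stay/f, r/Hi/Stay/k, r/Hi/In/f, r/Hi/In/k} → row (1,1) (1,1) (4,-1) (4,-1) (1,1) (1,1) (4,-1) (4,-1)
That's 7 distinct rows out of 16 strategies.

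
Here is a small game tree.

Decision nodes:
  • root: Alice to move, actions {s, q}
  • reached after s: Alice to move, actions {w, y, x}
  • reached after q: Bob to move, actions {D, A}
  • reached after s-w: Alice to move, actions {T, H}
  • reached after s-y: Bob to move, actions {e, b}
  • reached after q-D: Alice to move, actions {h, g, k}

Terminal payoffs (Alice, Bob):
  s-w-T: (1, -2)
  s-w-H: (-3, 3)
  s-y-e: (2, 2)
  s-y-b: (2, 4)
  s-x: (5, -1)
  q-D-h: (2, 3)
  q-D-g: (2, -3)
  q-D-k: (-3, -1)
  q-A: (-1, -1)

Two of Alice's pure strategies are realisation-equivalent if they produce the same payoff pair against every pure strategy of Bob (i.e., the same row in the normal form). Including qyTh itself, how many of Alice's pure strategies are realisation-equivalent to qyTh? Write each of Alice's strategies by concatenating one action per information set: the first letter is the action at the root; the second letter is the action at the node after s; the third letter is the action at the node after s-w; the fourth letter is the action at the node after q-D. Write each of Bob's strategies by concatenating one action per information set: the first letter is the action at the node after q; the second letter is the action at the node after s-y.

Row for qyTh (columns De, Db, Ae, Ab): (2,3) (2,3) (-1,-1) (-1,-1).
Under qyTh, Alice's choice at the node after s and at the node after s-w can never be reached regardless of what Bob does, so varying those choices leaves every outcome unchanged.
Holding the reachable choices fixed and varying the unreachable ones freely already gives 3 × 2 = 6 equivalent strategies.
No other strategy reproduces this row, so those 6 are the full class: qwTh, qwHh, qyTh, qyHh, qxTh, qxHh.

6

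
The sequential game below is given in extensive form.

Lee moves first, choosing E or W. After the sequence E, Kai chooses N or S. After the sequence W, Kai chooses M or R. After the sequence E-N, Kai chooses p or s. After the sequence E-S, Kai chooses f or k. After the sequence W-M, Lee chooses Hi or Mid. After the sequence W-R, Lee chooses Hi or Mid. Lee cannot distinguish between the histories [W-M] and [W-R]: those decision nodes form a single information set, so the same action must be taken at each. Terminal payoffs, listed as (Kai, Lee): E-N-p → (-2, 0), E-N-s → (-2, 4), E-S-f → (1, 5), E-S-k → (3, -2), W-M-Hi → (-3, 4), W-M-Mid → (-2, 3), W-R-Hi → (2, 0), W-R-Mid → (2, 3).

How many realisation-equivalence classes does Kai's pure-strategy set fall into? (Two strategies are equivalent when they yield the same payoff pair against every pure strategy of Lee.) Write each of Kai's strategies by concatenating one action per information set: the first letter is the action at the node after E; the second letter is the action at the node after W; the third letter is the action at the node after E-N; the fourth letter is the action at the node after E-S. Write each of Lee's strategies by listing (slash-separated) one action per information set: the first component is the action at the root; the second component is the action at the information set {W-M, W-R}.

Kai has 16 pure strategies: NMpf, NMpk, NMsf, NMsk, NRpf, NRpk, NRsf, NRsk, SMpf, SMpk, SMsf, SMsk, SRpf, SRpk, SRsf, SRsk. Columns: E/Hi, E/Mid, W/Hi, W/Mid.
{NMpf, NMpk} → row (-2,0) (-2,0) (-3,4) (-2,3)
{NMsf, NMsk} → row (-2,4) (-2,4) (-3,4) (-2,3)
{NRpf, NRpk} → row (-2,0) (-2,0) (2,0) (2,3)
{NRsf, NRsk} → row (-2,4) (-2,4) (2,0) (2,3)
{SMpf, SMsf} → row (1,5) (1,5) (-3,4) (-2,3)
{SMpk, SMsk} → row (3,-2) (3,-2) (-3,4) (-2,3)
{SRpf, SRsf} → row (1,5) (1,5) (2,0) (2,3)
{SRpk, SRsk} → row (3,-2) (3,-2) (2,0) (2,3)
That's 8 distinct rows out of 16 strategies.

8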